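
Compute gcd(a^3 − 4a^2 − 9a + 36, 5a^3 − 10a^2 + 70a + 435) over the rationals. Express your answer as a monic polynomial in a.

a + 3

Repeated division with remainder:
  a^3 − 4a^2 − 9a + 36 = (1/5)(5a^3 − 10a^2 + 70a + 435) + (−2a^2 − 23a − 51)
  5a^3 − 10a^2 + 70a + 435 = (−(5/2)a + 135/4)(−2a^2 − 23a − 51) + ((2875/4)a + 8625/4)
  −2a^2 − 23a − 51 = (−(8/2875)a − 68/2875)((2875/4)a + 8625/4) + (0)
Last nonzero remainder: (2875/4)a + 8625/4. Dividing through by 2875/4 gives the monic gcd a + 3.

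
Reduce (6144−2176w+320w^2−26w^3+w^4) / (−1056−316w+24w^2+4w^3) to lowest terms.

By polynomial division,
  w^4−26w^3+320w^2−2176w+6144 = ((1/4)w−8)(4w^3+24w^2−316w−1056) + (591w^2−4440w−2304)
  4w^3+24w^2−316w−1056 = ((4/591)w+10648/116427)(591w^2−4440w−2304) + ((4100580/38809)w−32804640/38809)
  591w^2−4440w−2304 = ((7645373/1366860)w+310472/113905)((4100580/38809)w−32804640/38809) + (0)
Last nonzero remainder: (4100580/38809)w−32804640/38809. Dividing through by 4100580/38809 gives the monic gcd w−8.
Cancel w−8 from numerator and denominator to get the reduced form.

(−768+176w−18w^2+w^3)/(132+56w+4w^2)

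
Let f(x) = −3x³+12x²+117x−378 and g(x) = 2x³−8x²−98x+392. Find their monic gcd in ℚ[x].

x−7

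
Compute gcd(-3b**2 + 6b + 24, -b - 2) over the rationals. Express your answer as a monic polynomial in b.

b + 2

Apply the Euclidean algorithm:
  -3b**2 + 6b + 24 = (3b - 12)(-b - 2) + (0)
Last nonzero remainder: -b - 2. Dividing through by -1 gives the monic gcd b + 2.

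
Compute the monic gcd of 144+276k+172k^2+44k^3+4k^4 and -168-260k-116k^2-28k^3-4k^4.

3+4k+k^2

Apply the Euclidean algorithm:
  4k^4+44k^3+172k^2+276k+144 = (-1)(-4k^4-28k^3-116k^2-260k-168) + (16k^3+56k^2+16k-24)
  -4k^4-28k^3-116k^2-260k-168 = (-(1/4)k-7/8)(16k^3+56k^2+16k-24) + (-63k^2-252k-189)
  16k^3+56k^2+16k-24 = (-(16/63)k+8/63)(-63k^2-252k-189) + (0)
Last nonzero remainder: -63k^2-252k-189. Dividing through by -63 gives the monic gcd k^2+4k+3.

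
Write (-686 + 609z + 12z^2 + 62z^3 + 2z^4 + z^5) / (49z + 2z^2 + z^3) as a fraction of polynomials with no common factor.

By polynomial division,
  z^5 + 2z^4 + 62z^3 + 12z^2 + 609z - 686 = (z^2 + 13)(z^3 + 2z^2 + 49z) + (-14z^2 - 28z - 686)
  z^3 + 2z^2 + 49z = (-(1/14)z)(-14z^2 - 28z - 686) + (0)
Last nonzero remainder: -14z^2 - 28z - 686. Dividing through by -14 gives the monic gcd z^2 + 2z + 49.
Cancel z^2 + 2z + 49 from numerator and denominator to get the reduced form.

(-14 + 13z + z^3)/(z)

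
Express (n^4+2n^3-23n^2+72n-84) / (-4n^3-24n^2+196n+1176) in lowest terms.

Apply the Euclidean algorithm:
  n^4+2n^3-23n^2+72n-84 = (-(1/4)n+1)(-4n^3-24n^2+196n+1176) + (50n^2+170n-1260)
  -4n^3-24n^2+196n+1176 = (-(2/25)n-26/125)(50n^2+170n-1260) + ((3264/25)n+22848/25)
  50n^2+170n-1260 = ((625/1632)n-375/272)((3264/25)n+22848/25) + (0)
Last nonzero remainder: (3264/25)n+22848/25. Dividing through by 3264/25 gives the monic gcd n+7.
Cancel n+7 from numerator and denominator to get the reduced form.

(-n^3+5n^2-12n+12)/(4n^2-4n-168)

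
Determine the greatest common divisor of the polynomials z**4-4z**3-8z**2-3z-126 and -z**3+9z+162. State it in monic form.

z-6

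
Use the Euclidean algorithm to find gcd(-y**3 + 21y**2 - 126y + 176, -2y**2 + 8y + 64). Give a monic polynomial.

Apply the Euclidean algorithm:
  -y**3 + 21y**2 - 126y + 176 = ((1/2)y - 17/2)(-2y**2 + 8y + 64) + (-90y + 720)
  -2y**2 + 8y + 64 = ((1/45)y + 4/45)(-90y + 720) + (0)
Last nonzero remainder: -90y + 720. Dividing through by -90 gives the monic gcd y - 8.

y - 8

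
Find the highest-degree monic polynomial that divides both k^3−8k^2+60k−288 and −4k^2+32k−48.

k−6

Apply the Euclidean algorithm:
  k^3−8k^2+60k−288 = (−(1/4)k)(−4k^2+32k−48) + (48k−288)
  −4k^2+32k−48 = (−(1/12)k+1/6)(48k−288) + (0)
Last nonzero remainder: 48k−288. Dividing through by 48 gives the monic gcd k−6.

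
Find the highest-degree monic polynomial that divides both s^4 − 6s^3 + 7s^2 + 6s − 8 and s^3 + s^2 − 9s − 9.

s + 1

Euclidean algorithm in ℚ[s]:
  s^4 − 6s^3 + 7s^2 + 6s − 8 = (s − 7)(s^3 + s^2 − 9s − 9) + (23s^2 − 48s − 71)
  s^3 + s^2 − 9s − 9 = ((1/23)s + 71/529)(23s^2 − 48s − 71) + ((280/529)s + 280/529)
  23s^2 − 48s − 71 = ((12167/280)s − 37559/280)((280/529)s + 280/529) + (0)
Last nonzero remainder: (280/529)s + 280/529. Dividing through by 280/529 gives the monic gcd s + 1.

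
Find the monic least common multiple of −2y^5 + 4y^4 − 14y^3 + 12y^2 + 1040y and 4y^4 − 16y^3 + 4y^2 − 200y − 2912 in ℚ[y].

Apply the Euclidean algorithm:
  −2y^5 + 4y^4 − 14y^3 + 12y^2 + 1040y = (−(1/2)y − 1)(4y^4 − 16y^3 + 4y^2 − 200y − 2912) + (−28y^3 − 84y^2 − 616y − 2912)
  4y^4 − 16y^3 + 4y^2 − 200y − 2912 = (−(1/7)y + 1)(−28y^3 − 84y^2 − 616y − 2912) + (0)
Last nonzero remainder: −28y^3 − 84y^2 − 616y − 2912. Dividing through by −28 gives the monic gcd y^3 + 3y^2 + 22y + 104.
Then lcm(f, g) = f·g / gcd(f, g); expanding and making the result monic gives the answer.

y^6 − 9y^5 + 21y^4 − 55y^3 − 478y^2 + 3640y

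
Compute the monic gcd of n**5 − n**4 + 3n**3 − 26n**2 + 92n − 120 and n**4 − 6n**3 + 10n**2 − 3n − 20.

n**2 − 3n + 5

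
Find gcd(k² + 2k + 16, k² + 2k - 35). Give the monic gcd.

1

Apply the Euclidean algorithm:
  k² + 2k + 16 = (k² + 2k - 35) + (51)
  k² + 2k - 35 = ((1/51)k² + (2/51)k - 35/51)(51) + (0)
The last nonzero remainder is the constant 51, so the polynomials are coprime and gcd = 1.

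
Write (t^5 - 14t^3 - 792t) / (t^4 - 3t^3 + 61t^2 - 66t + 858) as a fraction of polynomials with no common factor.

(t^3 - 36t)/(t^2 - 3t + 39)

By polynomial division,
  t^5 - 14t^3 - 792t = (t + 3)(t^4 - 3t^3 + 61t^2 - 66t + 858) + (-66t^3 - 117t^2 - 1452t - 2574)
  t^4 - 3t^3 + 61t^2 - 66t + 858 = (-(1/66)t + 35/484)(-66t^3 - 117t^2 - 1452t - 2574) + ((22971/484)t^2 + 22971/22)
  -66t^3 - 117t^2 - 1452t - 2574 = (-(10648/7657)t - 1452/589)((22971/484)t^2 + 22971/22) + (0)
Last nonzero remainder: (22971/484)t^2 + 22971/22. Dividing through by 22971/484 gives the monic gcd t^2 + 22.
Cancel t^2 + 22 from numerator and denominator to get the reduced form.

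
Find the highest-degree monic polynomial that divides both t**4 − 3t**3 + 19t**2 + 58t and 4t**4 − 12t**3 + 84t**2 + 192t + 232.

t**2 − 5t + 29

Euclidean algorithm in ℚ[t]:
  t**4 − 3t**3 + 19t**2 + 58t = (1/4)(4t**4 − 12t**3 + 84t**2 + 192t + 232) + (−2t**2 + 10t − 58)
  4t**4 − 12t**3 + 84t**2 + 192t + 232 = (−2t**2 − 4t − 4)(−2t**2 + 10t − 58) + (0)
Last nonzero remainder: −2t**2 + 10t − 58. Dividing through by −2 gives the monic gcd t**2 − 5t + 29.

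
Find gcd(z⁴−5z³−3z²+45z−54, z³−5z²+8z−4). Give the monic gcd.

Euclidean algorithm in ℚ[z]:
  z⁴−5z³−3z²+45z−54 = (z)(z³−5z²+8z−4) + (−11z²+49z−54)
  z³−5z²+8z−4 = (−(1/11)z+6/121)(−11z²+49z−54) + ((80/121)z−160/121)
  −11z²+49z−54 = (−(1331/80)z+3267/80)((80/121)z−160/121) + (0)
Last nonzero remainder: (80/121)z−160/121. Dividing through by 80/121 gives the monic gcd z−2.

z−2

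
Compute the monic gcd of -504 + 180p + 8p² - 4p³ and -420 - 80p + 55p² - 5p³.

-6 + p

Repeated division with remainder:
  -4p³ + 8p² + 180p - 504 = (4/5)(-5p³ + 55p² - 80p - 420) + (-36p² + 244p - 168)
  -5p³ + 55p² - 80p - 420 = ((5/36)p - 95/162)(-36p² + 244p - 168) + ((7000/81)p - 14000/27)
  -36p² + 244p - 168 = (-(729/1750)p + 81/250)((7000/81)p - 14000/27) + (0)
Last nonzero remainder: (7000/81)p - 14000/27. Dividing through by 7000/81 gives the monic gcd p - 6.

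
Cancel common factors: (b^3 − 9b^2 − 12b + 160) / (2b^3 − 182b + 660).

(b^2 − 4b − 32)/(2b^2 + 10b − 132)

Euclidean algorithm in ℚ[b]:
  b^3 − 9b^2 − 12b + 160 = (1/2)(2b^3 − 182b + 660) + (−9b^2 + 79b − 170)
  2b^3 − 182b + 660 = (−(2/9)b − 158/81)(−9b^2 + 79b − 170) + (−(5320/81)b + 26600/81)
  −9b^2 + 79b − 170 = ((729/5320)b − 1377/2660)(−(5320/81)b + 26600/81) + (0)
Last nonzero remainder: −(5320/81)b + 26600/81. Dividing through by −5320/81 gives the monic gcd b − 5.
Cancel b − 5 from numerator and denominator to get the reduced form.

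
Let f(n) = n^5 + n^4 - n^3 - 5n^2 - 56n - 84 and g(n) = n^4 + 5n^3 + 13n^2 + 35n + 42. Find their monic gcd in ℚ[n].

n^3 + 2n^2 + 7n + 14

Euclidean algorithm in ℚ[n]:
  n^5 + n^4 - n^3 - 5n^2 - 56n - 84 = (n - 4)(n^4 + 5n^3 + 13n^2 + 35n + 42) + (6n^3 + 12n^2 + 42n + 84)
  n^4 + 5n^3 + 13n^2 + 35n + 42 = ((1/6)n + 1/2)(6n^3 + 12n^2 + 42n + 84) + (0)
Last nonzero remainder: 6n^3 + 12n^2 + 42n + 84. Dividing through by 6 gives the monic gcd n^3 + 2n^2 + 7n + 14.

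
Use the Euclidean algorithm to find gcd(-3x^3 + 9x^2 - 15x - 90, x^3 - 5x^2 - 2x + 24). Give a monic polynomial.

Repeated division with remainder:
  -3x^3 + 9x^2 - 15x - 90 = (-3)(x^3 - 5x^2 - 2x + 24) + (-6x^2 - 21x - 18)
  x^3 - 5x^2 - 2x + 24 = (-(1/6)x + 17/12)(-6x^2 - 21x - 18) + ((99/4)x + 99/2)
  -6x^2 - 21x - 18 = (-(8/33)x - 4/11)((99/4)x + 99/2) + (0)
Last nonzero remainder: (99/4)x + 99/2. Dividing through by 99/4 gives the monic gcd x + 2.

x + 2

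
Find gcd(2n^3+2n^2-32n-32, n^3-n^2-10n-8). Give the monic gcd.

n^2-3n-4

By polynomial division,
  2n^3+2n^2-32n-32 = (2)(n^3-n^2-10n-8) + (4n^2-12n-16)
  n^3-n^2-10n-8 = ((1/4)n+1/2)(4n^2-12n-16) + (0)
Last nonzero remainder: 4n^2-12n-16. Dividing through by 4 gives the monic gcd n^2-3n-4.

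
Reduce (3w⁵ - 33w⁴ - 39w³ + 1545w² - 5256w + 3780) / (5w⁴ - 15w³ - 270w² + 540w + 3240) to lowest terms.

Euclidean algorithm in ℚ[w]:
  3w⁵ - 33w⁴ - 39w³ + 1545w² - 5256w + 3780 = ((3/5)w - 24/5)(5w⁴ - 15w³ - 270w² + 540w + 3240) + (51w³ - 75w² - 4608w + 19332)
  5w⁴ - 15w³ - 270w² + 540w + 3240 = ((5/51)w - 130/867)(51w³ - 75w² - 4608w + 19332) + ((49280/289)w² - (591360/289)w + 1774080/289)
  51w³ - 75w² - 4608w + 19332 = ((14739/49280)w + 155193/49280)((49280/289)w² - (591360/289)w + 1774080/289) + (0)
Last nonzero remainder: (49280/289)w² - (591360/289)w + 1774080/289. Dividing through by 49280/289 gives the monic gcd w² - 12w + 36.
Cancel w² - 12w + 36 from numerator and denominator to get the reduced form.

(3w³ + 3w² - 111w + 105)/(5w² + 45w + 90)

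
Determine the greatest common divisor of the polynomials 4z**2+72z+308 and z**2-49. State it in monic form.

z+7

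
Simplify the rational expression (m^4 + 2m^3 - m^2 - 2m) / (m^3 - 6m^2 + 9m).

(m^3 + 2m^2 - m - 2)/(m^2 - 6m + 9)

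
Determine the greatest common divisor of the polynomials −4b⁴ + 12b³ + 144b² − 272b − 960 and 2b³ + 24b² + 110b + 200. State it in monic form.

Apply the Euclidean algorithm:
  −4b⁴ + 12b³ + 144b² − 272b − 960 = (−2b + 30)(2b³ + 24b² + 110b + 200) + (−356b² − 3172b − 6960)
  2b³ + 24b² + 110b + 200 = (−(1/178)b − 275/15842)(−356b² − 3172b − 6960) + ((125440/7921)b + 627200/7921)
  −356b² − 3172b − 6960 = (−(704969/31360)b − 689127/7840)((125440/7921)b + 627200/7921) + (0)
Last nonzero remainder: (125440/7921)b + 627200/7921. Dividing through by 125440/7921 gives the monic gcd b + 5.

b + 5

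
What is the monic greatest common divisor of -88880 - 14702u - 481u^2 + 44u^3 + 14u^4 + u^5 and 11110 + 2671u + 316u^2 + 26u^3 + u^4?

Repeated division with remainder:
  u^5 + 14u^4 + 44u^3 - 481u^2 - 14702u - 88880 = (u - 12)(u^4 + 26u^3 + 316u^2 + 2671u + 11110) + (40u^3 + 640u^2 + 6240u + 44440)
  u^4 + 26u^3 + 316u^2 + 2671u + 11110 = ((1/40)u + 1/4)(40u^3 + 640u^2 + 6240u + 44440) + (0)
Last nonzero remainder: 40u^3 + 640u^2 + 6240u + 44440. Dividing through by 40 gives the monic gcd u^3 + 16u^2 + 156u + 1111.

1111 + 156u + 16u^2 + u^3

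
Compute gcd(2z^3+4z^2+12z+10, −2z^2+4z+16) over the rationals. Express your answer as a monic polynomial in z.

By polynomial division,
  2z^3+4z^2+12z+10 = (−z−4)(−2z^2+4z+16) + (44z+74)
  −2z^2+4z+16 = (−(1/22)z+81/484)(44z+74) + (875/242)
  44z+74 = ((10648/875)z+17908/875)(875/242) + (0)
The last nonzero remainder is the constant 875/242, so the polynomials are coprime and gcd = 1.

1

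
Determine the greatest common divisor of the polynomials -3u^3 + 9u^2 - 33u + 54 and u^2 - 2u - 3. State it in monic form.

1

Apply the Euclidean algorithm:
  -3u^3 + 9u^2 - 33u + 54 = (-3u + 3)(u^2 - 2u - 3) + (-36u + 63)
  u^2 - 2u - 3 = (-(1/36)u + 1/144)(-36u + 63) + (-55/16)
  -36u + 63 = ((576/55)u - 1008/55)(-55/16) + (0)
The last nonzero remainder is the constant -55/16, so the polynomials are coprime and gcd = 1.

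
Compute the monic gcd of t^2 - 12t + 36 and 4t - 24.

Apply the Euclidean algorithm:
  t^2 - 12t + 36 = ((1/4)t - 3/2)(4t - 24) + (0)
Last nonzero remainder: 4t - 24. Dividing through by 4 gives the monic gcd t - 6.

t - 6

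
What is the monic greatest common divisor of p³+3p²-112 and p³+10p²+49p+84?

p²+7p+28

Apply the Euclidean algorithm:
  p³+3p²-112 = (p³+10p²+49p+84) + (-7p²-49p-196)
  p³+10p²+49p+84 = (-(1/7)p-3/7)(-7p²-49p-196) + (0)
Last nonzero remainder: -7p²-49p-196. Dividing through by -7 gives the monic gcd p²+7p+28.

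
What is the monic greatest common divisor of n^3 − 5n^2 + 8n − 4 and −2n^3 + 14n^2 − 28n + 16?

Repeated division with remainder:
  n^3 − 5n^2 + 8n − 4 = (−1/2)(−2n^3 + 14n^2 − 28n + 16) + (2n^2 − 6n + 4)
  −2n^3 + 14n^2 − 28n + 16 = (−n + 4)(2n^2 − 6n + 4) + (0)
Last nonzero remainder: 2n^2 − 6n + 4. Dividing through by 2 gives the monic gcd n^2 − 3n + 2.

n^2 − 3n + 2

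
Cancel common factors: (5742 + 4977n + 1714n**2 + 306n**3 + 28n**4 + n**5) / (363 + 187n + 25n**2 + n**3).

(174 + 77n + 14n**2 + n**3)/(11 + n)

Apply the Euclidean algorithm:
  n**5 + 28n**4 + 306n**3 + 1714n**2 + 4977n + 5742 = (n**2 + 3n + 44)(n**3 + 25n**2 + 187n + 363) + (-310n**2 - 4340n - 10230)
  n**3 + 25n**2 + 187n + 363 = (-(1/310)n - 11/310)(-310n**2 - 4340n - 10230) + (0)
Last nonzero remainder: -310n**2 - 4340n - 10230. Dividing through by -310 gives the monic gcd n**2 + 14n + 33.
Cancel n**2 + 14n + 33 from numerator and denominator to get the reduced form.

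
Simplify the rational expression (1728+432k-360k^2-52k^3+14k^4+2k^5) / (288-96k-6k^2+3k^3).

Apply the Euclidean algorithm:
  2k^5+14k^4-52k^3-360k^2+432k+1728 = ((2/3)k^2+6k+16)(3k^3-6k^2-96k+288) + (120k^2+240k-2880)
  3k^3-6k^2-96k+288 = ((1/40)k-1/10)(120k^2+240k-2880) + (0)
Last nonzero remainder: 120k^2+240k-2880. Dividing through by 120 gives the monic gcd k^2+2k-24.
Cancel k^2+2k-24 from numerator and denominator to get the reduced form.

(-72-24k+10k^2+2k^3)/(-12+3k)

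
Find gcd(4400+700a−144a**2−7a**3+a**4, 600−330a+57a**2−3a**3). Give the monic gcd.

Apply the Euclidean algorithm:
  a**4−7a**3−144a**2+700a+4400 = (−(1/3)a−4)(−3a**3+57a**2−330a+600) + (−26a**2−420a+6800)
  −3a**3+57a**2−330a+600 = ((3/26)a−1371/338)(−26a**2−420a+6800) + (−(476280/169)a+4762800/169)
  −26a**2−420a+6800 = ((2197/238140)a+2873/11907)(−(476280/169)a+4762800/169) + (0)
Last nonzero remainder: −(476280/169)a+4762800/169. Dividing through by −476280/169 gives the monic gcd a−10.

−10+a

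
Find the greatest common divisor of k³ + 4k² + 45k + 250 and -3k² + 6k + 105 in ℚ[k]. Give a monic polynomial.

k + 5

Euclidean algorithm in ℚ[k]:
  k³ + 4k² + 45k + 250 = (-(1/3)k - 2)(-3k² + 6k + 105) + (92k + 460)
  -3k² + 6k + 105 = (-(3/92)k + 21/92)(92k + 460) + (0)
Last nonzero remainder: 92k + 460. Dividing through by 92 gives the monic gcd k + 5.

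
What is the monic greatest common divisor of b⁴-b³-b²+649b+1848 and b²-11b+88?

b²-11b+88

Repeated division with remainder:
  b⁴-b³-b²+649b+1848 = (b²+10b+21)(b²-11b+88) + (0)
The last nonzero remainder b²-11b+88 is already monic.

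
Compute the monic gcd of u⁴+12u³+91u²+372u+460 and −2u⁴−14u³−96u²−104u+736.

u²+5u+46

Repeated division with remainder:
  u⁴+12u³+91u²+372u+460 = (−1/2)(−2u⁴−14u³−96u²−104u+736) + (5u³+43u²+320u+828)
  −2u⁴−14u³−96u²−104u+736 = (−(2/5)u+16/25)(5u³+43u²+320u+828) + ((112/25)u²+(112/5)u+5152/25)
  5u³+43u²+320u+828 = ((125/112)u+225/56)((112/25)u²+(112/5)u+5152/25) + (0)
Last nonzero remainder: (112/25)u²+(112/5)u+5152/25. Dividing through by 112/25 gives the monic gcd u²+5u+46.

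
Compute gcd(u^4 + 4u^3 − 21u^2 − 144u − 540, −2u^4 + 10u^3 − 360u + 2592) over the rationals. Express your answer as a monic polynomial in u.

u^2 − 36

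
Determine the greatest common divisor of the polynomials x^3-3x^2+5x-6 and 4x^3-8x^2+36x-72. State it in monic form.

x-2

Euclidean algorithm in ℚ[x]:
  x^3-3x^2+5x-6 = (1/4)(4x^3-8x^2+36x-72) + (-x^2-4x+12)
  4x^3-8x^2+36x-72 = (-4x+24)(-x^2-4x+12) + (180x-360)
  -x^2-4x+12 = (-(1/180)x-1/30)(180x-360) + (0)
Last nonzero remainder: 180x-360. Dividing through by 180 gives the monic gcd x-2.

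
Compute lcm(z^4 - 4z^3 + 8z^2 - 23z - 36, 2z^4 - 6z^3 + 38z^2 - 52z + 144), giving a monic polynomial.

Euclidean algorithm in ℚ[z]:
  z^4 - 4z^3 + 8z^2 - 23z - 36 = (1/2)(2z^4 - 6z^3 + 38z^2 - 52z + 144) + (-z^3 - 11z^2 + 3z - 108)
  2z^4 - 6z^3 + 38z^2 - 52z + 144 = (-2z + 28)(-z^3 - 11z^2 + 3z - 108) + (352z^2 - 352z + 3168)
  -z^3 - 11z^2 + 3z - 108 = (-(1/352)z - 3/88)(352z^2 - 352z + 3168) + (0)
Last nonzero remainder: 352z^2 - 352z + 3168. Dividing through by 352 gives the monic gcd z^2 - z + 9.
Then lcm(f, g) = f·g / gcd(f, g); expanding and making the result monic gives the answer.

z^6 - 6z^5 + 24z^4 - 71z^3 + 74z^2 - 112z - 288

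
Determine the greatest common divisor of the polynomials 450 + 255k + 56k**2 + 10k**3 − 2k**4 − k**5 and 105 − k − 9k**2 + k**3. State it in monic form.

Apply the Euclidean algorithm:
  −k**5 − 2k**4 + 10k**3 + 56k**2 + 255k + 450 = (−k**2 − 11k − 90)(k**3 − 9k**2 − k + 105) + (−660k**2 + 1320k + 9900)
  k**3 − 9k**2 − k + 105 = (−(1/660)k + 7/660)(−660k**2 + 1320k + 9900) + (0)
Last nonzero remainder: −660k**2 + 1320k + 9900. Dividing through by −660 gives the monic gcd k**2 − 2k − 15.

−15 − 2k + k**2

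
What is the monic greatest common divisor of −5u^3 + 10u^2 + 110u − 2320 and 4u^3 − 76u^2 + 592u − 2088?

u^2 − 10u + 58

By polynomial division,
  −5u^3 + 10u^2 + 110u − 2320 = (−5/4)(4u^3 − 76u^2 + 592u − 2088) + (−85u^2 + 850u − 4930)
  4u^3 − 76u^2 + 592u − 2088 = (−(4/85)u + 36/85)(−85u^2 + 850u − 4930) + (0)
Last nonzero remainder: −85u^2 + 850u − 4930. Dividing through by −85 gives the monic gcd u^2 − 10u + 58.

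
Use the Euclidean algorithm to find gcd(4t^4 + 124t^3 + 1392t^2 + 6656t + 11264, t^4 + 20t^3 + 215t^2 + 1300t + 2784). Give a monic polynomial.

By polynomial division,
  4t^4 + 124t^3 + 1392t^2 + 6656t + 11264 = (4)(t^4 + 20t^3 + 215t^2 + 1300t + 2784) + (44t^3 + 532t^2 + 1456t + 128)
  t^4 + 20t^3 + 215t^2 + 1300t + 2784 = ((1/44)t + 87/484)(44t^3 + 532t^2 + 1456t + 128) + ((10440/121)t^2 + (125280/121)t + 334080/121)
  44t^3 + 532t^2 + 1456t + 128 = ((1331/2610)t + 121/2610)((10440/121)t^2 + (125280/121)t + 334080/121) + (0)
Last nonzero remainder: (10440/121)t^2 + (125280/121)t + 334080/121. Dividing through by 10440/121 gives the monic gcd t^2 + 12t + 32.

t^2 + 12t + 32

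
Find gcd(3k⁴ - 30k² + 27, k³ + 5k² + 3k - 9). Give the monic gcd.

Repeated division with remainder:
  3k⁴ - 30k² + 27 = (3k - 15)(k³ + 5k² + 3k - 9) + (36k² + 72k - 108)
  k³ + 5k² + 3k - 9 = ((1/36)k + 1/12)(36k² + 72k - 108) + (0)
Last nonzero remainder: 36k² + 72k - 108. Dividing through by 36 gives the monic gcd k² + 2k - 3.

k² + 2k - 3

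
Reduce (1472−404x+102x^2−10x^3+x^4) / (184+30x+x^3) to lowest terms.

(32−6x+x^2)/(4+x)

Apply the Euclidean algorithm:
  x^4−10x^3+102x^2−404x+1472 = (x−10)(x^3+30x+184) + (72x^2−288x+3312)
  x^3+30x+184 = ((1/72)x+1/18)(72x^2−288x+3312) + (0)
Last nonzero remainder: 72x^2−288x+3312. Dividing through by 72 gives the monic gcd x^2−4x+46.
Cancel x^2−4x+46 from numerator and denominator to get the reduced form.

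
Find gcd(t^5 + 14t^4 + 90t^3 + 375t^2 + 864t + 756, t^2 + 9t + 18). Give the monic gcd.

t^2 + 9t + 18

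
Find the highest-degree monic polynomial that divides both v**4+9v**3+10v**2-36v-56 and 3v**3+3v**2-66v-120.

v+2

Euclidean algorithm in ℚ[v]:
  v**4+9v**3+10v**2-36v-56 = ((1/3)v+8/3)(3v**3+3v**2-66v-120) + (24v**2+180v+264)
  3v**3+3v**2-66v-120 = ((1/8)v-13/16)(24v**2+180v+264) + ((189/4)v+189/2)
  24v**2+180v+264 = ((32/63)v+176/63)((189/4)v+189/2) + (0)
Last nonzero remainder: (189/4)v+189/2. Dividing through by 189/4 gives the monic gcd v+2.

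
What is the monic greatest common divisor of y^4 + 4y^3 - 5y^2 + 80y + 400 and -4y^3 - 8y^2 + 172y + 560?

Apply the Euclidean algorithm:
  y^4 + 4y^3 - 5y^2 + 80y + 400 = (-(1/4)y - 1/2)(-4y^3 - 8y^2 + 172y + 560) + (34y^2 + 306y + 680)
  -4y^3 - 8y^2 + 172y + 560 = (-(2/17)y + 14/17)(34y^2 + 306y + 680) + (0)
Last nonzero remainder: 34y^2 + 306y + 680. Dividing through by 34 gives the monic gcd y^2 + 9y + 20.

y^2 + 9y + 20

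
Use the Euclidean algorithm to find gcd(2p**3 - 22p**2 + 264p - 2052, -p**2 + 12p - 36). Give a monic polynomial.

Euclidean algorithm in ℚ[p]:
  2p**3 - 22p**2 + 264p - 2052 = (-2p - 2)(-p**2 + 12p - 36) + (216p - 2124)
  -p**2 + 12p - 36 = (-(1/216)p + 13/1296)(216p - 2124) + (-529/36)
  216p - 2124 = (-(7776/529)p + 76464/529)(-529/36) + (0)
The last nonzero remainder is the constant -529/36, so the polynomials are coprime and gcd = 1.

1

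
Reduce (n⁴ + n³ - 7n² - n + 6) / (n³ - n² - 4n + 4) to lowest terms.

By polynomial division,
  n⁴ + n³ - 7n² - n + 6 = (n + 2)(n³ - n² - 4n + 4) + (-n² + 3n - 2)
  n³ - n² - 4n + 4 = (-n - 2)(-n² + 3n - 2) + (0)
Last nonzero remainder: -n² + 3n - 2. Dividing through by -1 gives the monic gcd n² - 3n + 2.
Cancel n² - 3n + 2 from numerator and denominator to get the reduced form.

(n² + 4n + 3)/(n + 2)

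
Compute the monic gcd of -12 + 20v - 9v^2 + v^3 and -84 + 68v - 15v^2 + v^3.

12 - 8v + v^2

By polynomial division,
  v^3 - 9v^2 + 20v - 12 = (v^3 - 15v^2 + 68v - 84) + (6v^2 - 48v + 72)
  v^3 - 15v^2 + 68v - 84 = ((1/6)v - 7/6)(6v^2 - 48v + 72) + (0)
Last nonzero remainder: 6v^2 - 48v + 72. Dividing through by 6 gives the monic gcd v^2 - 8v + 12.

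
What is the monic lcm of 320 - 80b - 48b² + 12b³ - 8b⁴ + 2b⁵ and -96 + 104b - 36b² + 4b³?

Apply the Euclidean algorithm:
  2b⁵ - 8b⁴ + 12b³ - 48b² - 80b + 320 = ((1/2)b² + (5/2)b + 25/2)(4b³ - 36b² + 104b - 96) + (190b² - 1140b + 1520)
  4b³ - 36b² + 104b - 96 = ((2/95)b - 6/95)(190b² - 1140b + 1520) + (0)
Last nonzero remainder: 190b² - 1140b + 1520. Dividing through by 190 gives the monic gcd b² - 6b + 8.
Then lcm(f, g) = f·g / gcd(f, g); expanding and making the result monic gives the answer.

-480 + 280b + 32b² - 42b³ + 18b⁴ - 7b⁵ + b⁶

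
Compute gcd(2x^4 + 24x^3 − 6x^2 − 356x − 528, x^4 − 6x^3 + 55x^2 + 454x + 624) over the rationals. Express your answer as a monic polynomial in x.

x^2 + 5x + 6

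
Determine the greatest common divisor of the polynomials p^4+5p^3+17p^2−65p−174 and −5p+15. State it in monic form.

Repeated division with remainder:
  p^4+5p^3+17p^2−65p−174 = (−(1/5)p^3−(8/5)p^2−(41/5)p−58/5)(−5p+15) + (0)
Last nonzero remainder: −5p+15. Dividing through by −5 gives the monic gcd p−3.

p−3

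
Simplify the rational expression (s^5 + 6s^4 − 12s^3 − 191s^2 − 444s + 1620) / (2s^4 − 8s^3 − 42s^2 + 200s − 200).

(s^3 + 13s^2 + 69s + 162)/(2s^2 + 6s − 20)

By polynomial division,
  s^5 + 6s^4 − 12s^3 − 191s^2 − 444s + 1620 = ((1/2)s + 5)(2s^4 − 8s^3 − 42s^2 + 200s − 200) + (49s^3 − 81s^2 − 1344s + 2620)
  2s^4 − 8s^3 − 42s^2 + 200s − 200 = ((2/49)s − 230/2401)(49s^3 − 81s^2 − 1344s + 2620) + ((12240/2401)s^2 − (12240/343)s + 122400/2401)
  49s^3 − 81s^2 − 1344s + 2620 = ((117649/12240)s + 314531/6120)((12240/2401)s^2 − (12240/343)s + 122400/2401) + (0)
Last nonzero remainder: (12240/2401)s^2 − (12240/343)s + 122400/2401. Dividing through by 12240/2401 gives the monic gcd s^2 − 7s + 10.
Cancel s^2 − 7s + 10 from numerator and denominator to get the reduced form.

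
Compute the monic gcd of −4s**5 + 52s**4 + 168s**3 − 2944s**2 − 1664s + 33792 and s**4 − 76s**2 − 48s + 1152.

Repeated division with remainder:
  −4s**5 + 52s**4 + 168s**3 − 2944s**2 − 1664s + 33792 = (−4s + 52)(s**4 − 76s**2 − 48s + 1152) + (−136s**3 + 816s**2 + 5440s − 26112)
  s**4 − 76s**2 − 48s + 1152 = (−(1/136)s − 3/68)(−136s**3 + 816s**2 + 5440s − 26112) + (0)
Last nonzero remainder: −136s**3 + 816s**2 + 5440s − 26112. Dividing through by −136 gives the monic gcd s**3 − 6s**2 − 40s + 192.

s**3 − 6s**2 − 40s + 192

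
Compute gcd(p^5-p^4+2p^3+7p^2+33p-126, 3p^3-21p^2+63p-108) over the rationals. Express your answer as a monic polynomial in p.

p^2-3p+9

Repeated division with remainder:
  p^5-p^4+2p^3+7p^2+33p-126 = ((1/3)p^2+2p+23/3)(3p^3-21p^2+63p-108) + (78p^2-234p+702)
  3p^3-21p^2+63p-108 = ((1/26)p-2/13)(78p^2-234p+702) + (0)
Last nonzero remainder: 78p^2-234p+702. Dividing through by 78 gives the monic gcd p^2-3p+9.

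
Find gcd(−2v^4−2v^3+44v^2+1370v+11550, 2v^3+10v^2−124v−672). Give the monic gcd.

v+7

Euclidean algorithm in ℚ[v]:
  −2v^4−2v^3+44v^2+1370v+11550 = (−v+4)(2v^3+10v^2−124v−672) + (−120v^2+1194v+14238)
  2v^3+10v^2−124v−672 = (−(1/60)v−299/1200)(−120v^2+1194v+14238) + ((82161/200)v+575127/200)
  −120v^2+1194v+14238 = (−(8000/27387)v+45200/9129)((82161/200)v+575127/200) + (0)
Last nonzero remainder: (82161/200)v+575127/200. Dividing through by 82161/200 gives the monic gcd v+7.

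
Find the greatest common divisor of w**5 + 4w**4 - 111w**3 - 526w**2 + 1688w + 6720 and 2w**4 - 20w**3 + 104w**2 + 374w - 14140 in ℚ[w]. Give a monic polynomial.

w**2 - 3w - 70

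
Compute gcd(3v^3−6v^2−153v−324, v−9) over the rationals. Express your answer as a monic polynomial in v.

v−9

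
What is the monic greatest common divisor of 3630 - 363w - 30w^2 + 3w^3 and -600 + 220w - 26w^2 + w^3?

Euclidean algorithm in ℚ[w]:
  3w^3 - 30w^2 - 363w + 3630 = (3)(w^3 - 26w^2 + 220w - 600) + (48w^2 - 1023w + 5430)
  w^3 - 26w^2 + 220w - 600 = ((1/48)w - 25/256)(48w^2 - 1023w + 5430) + ((1785/256)w - 8925/128)
  48w^2 - 1023w + 5430 = ((4096/595)w - 46336/595)((1785/256)w - 8925/128) + (0)
Last nonzero remainder: (1785/256)w - 8925/128. Dividing through by 1785/256 gives the monic gcd w - 10.

-10 + w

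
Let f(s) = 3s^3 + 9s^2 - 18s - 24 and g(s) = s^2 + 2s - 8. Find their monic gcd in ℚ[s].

s^2 + 2s - 8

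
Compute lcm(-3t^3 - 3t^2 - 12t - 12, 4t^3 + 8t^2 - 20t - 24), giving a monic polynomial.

Repeated division with remainder:
  -3t^3 - 3t^2 - 12t - 12 = (-3/4)(4t^3 + 8t^2 - 20t - 24) + (3t^2 - 27t - 30)
  4t^3 + 8t^2 - 20t - 24 = ((4/3)t + 44/3)(3t^2 - 27t - 30) + (416t + 416)
  3t^2 - 27t - 30 = ((3/416)t - 15/208)(416t + 416) + (0)
Last nonzero remainder: 416t + 416. Dividing through by 416 gives the monic gcd t + 1.
Then lcm(f, g) = f·g / gcd(f, g); expanding and making the result monic gives the answer.

t^5 + 2t^4 - t^3 + 2t^2 - 20t - 24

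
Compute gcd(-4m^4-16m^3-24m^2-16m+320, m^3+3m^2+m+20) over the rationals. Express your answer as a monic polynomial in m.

m+4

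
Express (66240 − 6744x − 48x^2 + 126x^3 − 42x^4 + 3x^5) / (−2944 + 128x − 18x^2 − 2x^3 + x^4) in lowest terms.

Euclidean algorithm in ℚ[x]:
  3x^5 − 42x^4 + 126x^3 − 48x^2 − 6744x + 66240 = (3x − 36)(x^4 − 2x^3 − 18x^2 + 128x − 2944) + (108x^3 − 1080x^2 + 6696x − 39744)
  x^4 − 2x^3 − 18x^2 + 128x − 2944 = ((1/108)x + 2/27)(108x^3 − 1080x^2 + 6696x − 39744) + (0)
Last nonzero remainder: 108x^3 − 1080x^2 + 6696x − 39744. Dividing through by 108 gives the monic gcd x^3 − 10x^2 + 62x − 368.
Cancel x^3 − 10x^2 + 62x − 368 from numerator and denominator to get the reduced form.

(−180 − 12x + 3x^2)/(8 + x)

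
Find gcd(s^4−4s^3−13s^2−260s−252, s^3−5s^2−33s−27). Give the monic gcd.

s^2−8s−9

By polynomial division,
  s^4−4s^3−13s^2−260s−252 = (s+1)(s^3−5s^2−33s−27) + (25s^2−200s−225)
  s^3−5s^2−33s−27 = ((1/25)s+3/25)(25s^2−200s−225) + (0)
Last nonzero remainder: 25s^2−200s−225. Dividing through by 25 gives the monic gcd s^2−8s−9.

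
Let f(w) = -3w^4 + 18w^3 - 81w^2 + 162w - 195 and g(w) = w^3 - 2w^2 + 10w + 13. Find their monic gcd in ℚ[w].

w^2 - 3w + 13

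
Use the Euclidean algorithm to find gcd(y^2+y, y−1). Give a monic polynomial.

1

Euclidean algorithm in ℚ[y]:
  y^2+y = (y+2)(y−1) + (2)
  y−1 = ((1/2)y−1/2)(2) + (0)
The last nonzero remainder is the constant 2, so the polynomials are coprime and gcd = 1.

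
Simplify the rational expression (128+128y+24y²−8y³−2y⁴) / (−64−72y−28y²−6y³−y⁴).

Euclidean algorithm in ℚ[y]:
  −2y⁴−8y³+24y²+128y+128 = (2)(−y⁴−6y³−28y²−72y−64) + (4y³+80y²+272y+256)
  −y⁴−6y³−28y²−72y−64 = (−(1/4)y+7/2)(4y³+80y²+272y+256) + (−240y²−960y−960)
  4y³+80y²+272y+256 = (−(1/60)y−4/15)(−240y²−960y−960) + (0)
Last nonzero remainder: −240y²−960y−960. Dividing through by −240 gives the monic gcd y²+4y+4.
Cancel y²+4y+4 from numerator and denominator to get the reduced form.

(−32+2y²)/(16+2y+y²)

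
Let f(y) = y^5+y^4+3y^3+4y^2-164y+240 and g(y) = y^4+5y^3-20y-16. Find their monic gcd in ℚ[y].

y^2+2y-8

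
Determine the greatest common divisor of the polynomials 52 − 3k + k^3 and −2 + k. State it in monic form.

By polynomial division,
  k^3 − 3k + 52 = (k^2 + 2k + 1)(k − 2) + (54)
  k − 2 = ((1/54)k − 1/27)(54) + (0)
The last nonzero remainder is the constant 54, so the polynomials are coprime and gcd = 1.

1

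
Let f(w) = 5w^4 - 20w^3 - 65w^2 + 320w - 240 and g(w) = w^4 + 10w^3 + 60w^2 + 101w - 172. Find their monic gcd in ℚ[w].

Euclidean algorithm in ℚ[w]:
  5w^4 - 20w^3 - 65w^2 + 320w - 240 = (5)(w^4 + 10w^3 + 60w^2 + 101w - 172) + (-70w^3 - 365w^2 - 185w + 620)
  w^4 + 10w^3 + 60w^2 + 101w - 172 = (-(1/70)w - 67/980)(-70w^3 - 365w^2 - 185w + 620) + ((6351/196)w^2 + (19053/196)w - 6351/49)
  -70w^3 - 365w^2 - 185w + 620 = (-(13720/6351)w - 30380/6351)((6351/196)w^2 + (19053/196)w - 6351/49) + (0)
Last nonzero remainder: (6351/196)w^2 + (19053/196)w - 6351/49. Dividing through by 6351/196 gives the monic gcd w^2 + 3w - 4.

w^2 + 3w - 4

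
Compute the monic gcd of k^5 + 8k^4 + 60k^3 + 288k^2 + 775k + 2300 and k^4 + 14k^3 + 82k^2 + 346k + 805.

k^3 + 7k^2 + 33k + 115

By polynomial division,
  k^5 + 8k^4 + 60k^3 + 288k^2 + 775k + 2300 = (k - 6)(k^4 + 14k^3 + 82k^2 + 346k + 805) + (62k^3 + 434k^2 + 2046k + 7130)
  k^4 + 14k^3 + 82k^2 + 346k + 805 = ((1/62)k + 7/62)(62k^3 + 434k^2 + 2046k + 7130) + (0)
Last nonzero remainder: 62k^3 + 434k^2 + 2046k + 7130. Dividing through by 62 gives the monic gcd k^3 + 7k^2 + 33k + 115.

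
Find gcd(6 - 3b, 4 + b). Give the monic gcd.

Repeated division with remainder:
  -3b + 6 = (-3)(b + 4) + (18)
  b + 4 = ((1/18)b + 2/9)(18) + (0)
The last nonzero remainder is the constant 18, so the polynomials are coprime and gcd = 1.

1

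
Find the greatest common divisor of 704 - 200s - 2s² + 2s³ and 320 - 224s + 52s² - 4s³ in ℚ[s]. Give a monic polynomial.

-4 + s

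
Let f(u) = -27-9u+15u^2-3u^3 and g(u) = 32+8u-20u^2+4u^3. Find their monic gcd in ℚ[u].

Apply the Euclidean algorithm:
  -3u^3+15u^2-9u-27 = (-3/4)(4u^3-20u^2+8u+32) + (-3u-3)
  4u^3-20u^2+8u+32 = (-(4/3)u^2+8u-32/3)(-3u-3) + (0)
Last nonzero remainder: -3u-3. Dividing through by -3 gives the monic gcd u+1.

1+u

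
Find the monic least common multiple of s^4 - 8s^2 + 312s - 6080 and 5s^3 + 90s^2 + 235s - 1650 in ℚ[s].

s^6 + 8s^5 - 41s^4 + 248s^3 - 3320s^2 - 58936s + 200640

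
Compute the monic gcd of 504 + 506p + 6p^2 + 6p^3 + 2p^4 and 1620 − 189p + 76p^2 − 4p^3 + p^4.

36 − 5p + p^2

Repeated division with remainder:
  2p^4 + 6p^3 + 6p^2 + 506p + 504 = (2)(p^4 − 4p^3 + 76p^2 − 189p + 1620) + (14p^3 − 146p^2 + 884p − 2736)
  p^4 − 4p^3 + 76p^2 − 189p + 1620 = ((1/14)p + 45/98)(14p^3 − 146p^2 + 884p − 2736) + ((3915/49)p^2 − (19575/49)p + 140940/49)
  14p^3 − 146p^2 + 884p − 2736 = ((686/3915)p − 3724/3915)((3915/49)p^2 − (19575/49)p + 140940/49) + (0)
Last nonzero remainder: (3915/49)p^2 − (19575/49)p + 140940/49. Dividing through by 3915/49 gives the monic gcd p^2 − 5p + 36.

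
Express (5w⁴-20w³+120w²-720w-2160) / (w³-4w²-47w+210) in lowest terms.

(5w³+10w²+180w+360)/(w²+2w-35)

Apply the Euclidean algorithm:
  5w⁴-20w³+120w²-720w-2160 = (5w)(w³-4w²-47w+210) + (355w²-1770w-2160)
  w³-4w²-47w+210 = ((1/355)w+14/5041)(355w²-1770w-2160) + (-(181475/5041)w+1088850/5041)
  355w²-1770w-2160 = (-(357911/36295)w-362952/36295)(-(181475/5041)w+1088850/5041) + (0)
Last nonzero remainder: -(181475/5041)w+1088850/5041. Dividing through by -181475/5041 gives the monic gcd w-6.
Cancel w-6 from numerator and denominator to get the reduced form.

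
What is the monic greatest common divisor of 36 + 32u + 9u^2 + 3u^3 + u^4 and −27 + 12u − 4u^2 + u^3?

Apply the Euclidean algorithm:
  u^4 + 3u^3 + 9u^2 + 32u + 36 = (u + 7)(u^3 − 4u^2 + 12u − 27) + (25u^2 − 25u + 225)
  u^3 − 4u^2 + 12u − 27 = ((1/25)u − 3/25)(25u^2 − 25u + 225) + (0)
Last nonzero remainder: 25u^2 − 25u + 225. Dividing through by 25 gives the monic gcd u^2 − u + 9.

9 − u + u^2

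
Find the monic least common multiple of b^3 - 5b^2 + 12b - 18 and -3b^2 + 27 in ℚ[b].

b^4 - 2b^3 - 3b^2 + 18b - 54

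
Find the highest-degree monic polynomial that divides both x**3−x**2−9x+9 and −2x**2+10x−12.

x−3

Repeated division with remainder:
  x**3−x**2−9x+9 = (−(1/2)x−2)(−2x**2+10x−12) + (5x−15)
  −2x**2+10x−12 = (−(2/5)x+4/5)(5x−15) + (0)
Last nonzero remainder: 5x−15. Dividing through by 5 gives the monic gcd x−3.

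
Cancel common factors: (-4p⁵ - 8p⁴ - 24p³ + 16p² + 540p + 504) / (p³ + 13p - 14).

Apply the Euclidean algorithm:
  -4p⁵ - 8p⁴ - 24p³ + 16p² + 540p + 504 = (-4p² - 8p + 28)(p³ + 13p - 14) + (64p² + 64p + 896)
  p³ + 13p - 14 = ((1/64)p - 1/64)(64p² + 64p + 896) + (0)
Last nonzero remainder: 64p² + 64p + 896. Dividing through by 64 gives the monic gcd p² + p + 14.
Cancel p² + p + 14 from numerator and denominator to get the reduced form.

(-4p³ - 4p² + 36p + 36)/(p - 1)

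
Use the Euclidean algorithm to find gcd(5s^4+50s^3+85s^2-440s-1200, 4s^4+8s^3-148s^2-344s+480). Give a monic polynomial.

Apply the Euclidean algorithm:
  5s^4+50s^3+85s^2-440s-1200 = (5/4)(4s^4+8s^3-148s^2-344s+480) + (40s^3+270s^2-10s-1800)
  4s^4+8s^3-148s^2-344s+480 = ((1/10)s-19/40)(40s^3+270s^2-10s-1800) + (-(75/4)s^2-(675/4)s-375)
  40s^3+270s^2-10s-1800 = (-(32/15)s+24/5)(-(75/4)s^2-(675/4)s-375) + (0)
Last nonzero remainder: -(75/4)s^2-(675/4)s-375. Dividing through by -75/4 gives the monic gcd s^2+9s+20.

s^2+9s+20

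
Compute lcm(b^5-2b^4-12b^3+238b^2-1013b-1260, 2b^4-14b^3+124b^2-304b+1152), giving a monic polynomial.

Repeated division with remainder:
  b^5-2b^4-12b^3+238b^2-1013b-1260 = ((1/2)b+5/2)(2b^4-14b^3+124b^2-304b+1152) + (-39b^3+80b^2-829b-4140)
  2b^4-14b^3+124b^2-304b+1152 = (-(2/39)b+386/1521)(-39b^3+80b^2-829b-4140) + ((93062/1521)b^2-(465310/1521)b+372248/169)
  -39b^3+80b^2-829b-4140 = (-(59319/93062)b-174915/93062)((93062/1521)b^2-(465310/1521)b+372248/169) + (0)
Last nonzero remainder: (93062/1521)b^2-(465310/1521)b+372248/169. Dividing through by 93062/1521 gives the monic gcd b^2-5b+36.
Then lcm(f, g) = f·g / gcd(f, g); expanding and making the result monic gives the answer.

b^7-4b^6+8b^5+230b^4-1681b^3+4574b^2-13688b-20160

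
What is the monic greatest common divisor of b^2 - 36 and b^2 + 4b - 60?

b - 6

Repeated division with remainder:
  b^2 - 36 = (b^2 + 4b - 60) + (-4b + 24)
  b^2 + 4b - 60 = (-(1/4)b - 5/2)(-4b + 24) + (0)
Last nonzero remainder: -4b + 24. Dividing through by -4 gives the monic gcd b - 6.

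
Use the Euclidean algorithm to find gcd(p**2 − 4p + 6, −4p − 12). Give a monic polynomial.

1

Euclidean algorithm in ℚ[p]:
  p**2 − 4p + 6 = (−(1/4)p + 7/4)(−4p − 12) + (27)
  −4p − 12 = (−(4/27)p − 4/9)(27) + (0)
The last nonzero remainder is the constant 27, so the polynomials are coprime and gcd = 1.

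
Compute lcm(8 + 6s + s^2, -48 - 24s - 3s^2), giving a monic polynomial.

Apply the Euclidean algorithm:
  s^2 + 6s + 8 = (-1/3)(-3s^2 - 24s - 48) + (-2s - 8)
  -3s^2 - 24s - 48 = ((3/2)s + 6)(-2s - 8) + (0)
Last nonzero remainder: -2s - 8. Dividing through by -2 gives the monic gcd s + 4.
Then lcm(f, g) = f·g / gcd(f, g); expanding and making the result monic gives the answer.

32 + 32s + 10s^2 + s^3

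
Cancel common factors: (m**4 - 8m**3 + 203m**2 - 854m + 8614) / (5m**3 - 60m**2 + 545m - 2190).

(m**2 - 2m + 118)/(5m - 30)

Euclidean algorithm in ℚ[m]:
  m**4 - 8m**3 + 203m**2 - 854m + 8614 = ((1/5)m + 4/5)(5m**3 - 60m**2 + 545m - 2190) + (142m**2 - 852m + 10366)
  5m**3 - 60m**2 + 545m - 2190 = ((5/142)m - 15/71)(142m**2 - 852m + 10366) + (0)
Last nonzero remainder: 142m**2 - 852m + 10366. Dividing through by 142 gives the monic gcd m**2 - 6m + 73.
Cancel m**2 - 6m + 73 from numerator and denominator to get the reduced form.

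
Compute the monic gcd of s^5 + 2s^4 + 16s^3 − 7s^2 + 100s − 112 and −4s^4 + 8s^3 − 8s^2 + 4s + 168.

Repeated division with remainder:
  s^5 + 2s^4 + 16s^3 − 7s^2 + 100s − 112 = (−(1/4)s − 1)(−4s^4 + 8s^3 − 8s^2 + 4s + 168) + (22s^3 − 14s^2 + 146s + 56)
  −4s^4 + 8s^3 − 8s^2 + 4s + 168 = (−(2/11)s + 30/121)(22s^3 − 14s^2 + 146s + 56) + ((2664/121)s^2 − (2664/121)s + 18648/121)
  22s^3 − 14s^2 + 146s + 56 = ((1331/1332)s + 121/333)((2664/121)s^2 − (2664/121)s + 18648/121) + (0)
Last nonzero remainder: (2664/121)s^2 − (2664/121)s + 18648/121. Dividing through by 2664/121 gives the monic gcd s^2 − s + 7.

s^2 − s + 7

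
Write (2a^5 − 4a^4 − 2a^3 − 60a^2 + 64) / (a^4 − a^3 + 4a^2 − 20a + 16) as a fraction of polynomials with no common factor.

Euclidean algorithm in ℚ[a]:
  2a^5 − 4a^4 − 2a^3 − 60a^2 + 64 = (2a − 2)(a^4 − a^3 + 4a^2 − 20a + 16) + (−12a^3 − 12a^2 − 72a + 96)
  a^4 − a^3 + 4a^2 − 20a + 16 = (−(1/12)a + 1/6)(−12a^3 − 12a^2 − 72a + 96) + (0)
Last nonzero remainder: −12a^3 − 12a^2 − 72a + 96. Dividing through by −12 gives the monic gcd a^3 + a^2 + 6a − 8.
Cancel a^3 + a^2 + 6a − 8 from numerator and denominator to get the reduced form.

(2a^2 − 6a − 8)/(a − 2)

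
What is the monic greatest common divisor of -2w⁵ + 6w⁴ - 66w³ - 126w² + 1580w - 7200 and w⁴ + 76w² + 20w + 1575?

Apply the Euclidean algorithm:
  -2w⁵ + 6w⁴ - 66w³ - 126w² + 1580w - 7200 = (-2w + 6)(w⁴ + 76w² + 20w + 1575) + (86w³ - 542w² + 4610w - 16650)
  w⁴ + 76w² + 20w + 1575 = ((1/86)w + 271/3698)(86w³ - 542w² + 4610w - 16650) + ((114850/1849)w² - (229700/1849)w + 5168250/1849)
  86w³ - 542w² + 4610w - 16650 = ((79507/57425)w - 68413/11485)((114850/1849)w² - (229700/1849)w + 5168250/1849) + (0)
Last nonzero remainder: (114850/1849)w² - (229700/1849)w + 5168250/1849. Dividing through by 114850/1849 gives the monic gcd w² - 2w + 45.

w² - 2w + 45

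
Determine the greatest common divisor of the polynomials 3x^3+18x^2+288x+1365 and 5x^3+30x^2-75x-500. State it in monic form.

x+5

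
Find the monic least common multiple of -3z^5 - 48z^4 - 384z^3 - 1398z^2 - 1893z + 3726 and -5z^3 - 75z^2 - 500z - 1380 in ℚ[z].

z^6 + 22z^5 + 224z^4 + 1234z^3 + 3427z^2 + 2544z - 7452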